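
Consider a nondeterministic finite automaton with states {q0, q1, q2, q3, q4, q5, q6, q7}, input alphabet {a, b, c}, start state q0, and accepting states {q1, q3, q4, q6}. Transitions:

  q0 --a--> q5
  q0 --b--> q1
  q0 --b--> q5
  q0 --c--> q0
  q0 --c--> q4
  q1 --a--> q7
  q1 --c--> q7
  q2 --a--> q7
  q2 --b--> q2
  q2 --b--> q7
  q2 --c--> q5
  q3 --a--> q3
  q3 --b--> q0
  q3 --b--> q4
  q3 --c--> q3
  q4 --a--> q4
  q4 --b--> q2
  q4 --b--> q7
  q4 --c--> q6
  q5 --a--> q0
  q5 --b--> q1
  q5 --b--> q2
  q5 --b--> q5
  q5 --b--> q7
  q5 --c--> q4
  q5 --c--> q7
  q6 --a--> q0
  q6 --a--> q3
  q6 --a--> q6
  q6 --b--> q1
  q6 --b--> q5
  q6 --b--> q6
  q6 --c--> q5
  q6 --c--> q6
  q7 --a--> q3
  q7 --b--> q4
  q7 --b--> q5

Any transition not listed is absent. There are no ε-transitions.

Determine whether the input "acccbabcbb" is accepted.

Yes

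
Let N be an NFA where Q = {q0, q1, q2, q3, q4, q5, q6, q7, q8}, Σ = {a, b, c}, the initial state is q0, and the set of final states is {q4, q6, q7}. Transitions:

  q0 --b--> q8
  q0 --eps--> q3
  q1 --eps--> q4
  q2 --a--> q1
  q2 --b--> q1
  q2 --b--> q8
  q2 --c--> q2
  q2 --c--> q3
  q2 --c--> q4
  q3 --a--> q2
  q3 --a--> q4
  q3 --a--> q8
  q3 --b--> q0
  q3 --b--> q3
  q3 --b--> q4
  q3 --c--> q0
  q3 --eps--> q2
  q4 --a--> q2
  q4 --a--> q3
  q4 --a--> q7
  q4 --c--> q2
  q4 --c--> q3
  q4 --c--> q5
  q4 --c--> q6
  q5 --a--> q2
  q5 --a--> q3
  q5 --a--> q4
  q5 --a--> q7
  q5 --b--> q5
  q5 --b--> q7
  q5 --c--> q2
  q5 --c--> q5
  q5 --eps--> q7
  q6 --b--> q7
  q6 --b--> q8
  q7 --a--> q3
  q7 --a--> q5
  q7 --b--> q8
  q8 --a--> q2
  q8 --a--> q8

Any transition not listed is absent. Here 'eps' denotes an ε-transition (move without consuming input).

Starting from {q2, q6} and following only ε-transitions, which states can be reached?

Begin with {q2, q6}.
No ε-moves leave this set, so the closure equals the set itself.

{q2, q6}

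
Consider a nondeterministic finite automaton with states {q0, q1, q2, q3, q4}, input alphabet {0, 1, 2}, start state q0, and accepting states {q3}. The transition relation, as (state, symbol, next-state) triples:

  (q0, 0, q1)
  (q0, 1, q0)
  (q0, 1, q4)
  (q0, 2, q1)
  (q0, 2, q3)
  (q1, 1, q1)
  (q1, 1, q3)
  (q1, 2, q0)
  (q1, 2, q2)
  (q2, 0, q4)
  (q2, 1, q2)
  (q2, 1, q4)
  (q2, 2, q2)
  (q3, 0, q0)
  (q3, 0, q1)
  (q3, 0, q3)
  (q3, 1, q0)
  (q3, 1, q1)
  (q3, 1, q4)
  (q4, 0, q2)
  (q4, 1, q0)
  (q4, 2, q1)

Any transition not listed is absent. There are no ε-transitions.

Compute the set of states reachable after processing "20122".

Start in {q0}.
Read '2': {q0} → {q1, q3}.
Read '0': {q1, q3} → {q0, q1, q3}.
Read '1': {q0, q1, q3} → {q0, q1, q3, q4}.
Read '2': {q0, q1, q3, q4} → {q0, q1, q2, q3}.
Read '2': {q0, q1, q2, q3} → {q0, q1, q2, q3}.

{q0, q1, q2, q3}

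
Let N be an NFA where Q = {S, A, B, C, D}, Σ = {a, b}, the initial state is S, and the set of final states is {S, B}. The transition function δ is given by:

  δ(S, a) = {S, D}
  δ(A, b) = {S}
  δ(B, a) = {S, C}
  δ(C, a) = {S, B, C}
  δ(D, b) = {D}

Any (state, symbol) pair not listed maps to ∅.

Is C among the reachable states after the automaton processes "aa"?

No

Start in {S}.
Read 'a': {S} → {S, D}.
Read 'a': {S, D} → {S, D}.
State C is not in {S, D}.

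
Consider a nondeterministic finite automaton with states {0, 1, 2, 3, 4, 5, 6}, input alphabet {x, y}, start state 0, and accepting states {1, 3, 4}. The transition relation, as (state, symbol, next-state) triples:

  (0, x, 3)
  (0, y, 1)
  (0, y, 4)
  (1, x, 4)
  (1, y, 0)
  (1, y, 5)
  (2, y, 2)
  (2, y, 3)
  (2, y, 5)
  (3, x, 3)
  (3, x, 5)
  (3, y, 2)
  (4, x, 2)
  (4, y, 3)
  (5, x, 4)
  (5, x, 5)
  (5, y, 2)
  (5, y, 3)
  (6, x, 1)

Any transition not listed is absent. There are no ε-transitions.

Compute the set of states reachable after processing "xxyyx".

Start in {0}.
Read 'x': {0} → {3}.
Read 'x': {3} → {3, 5}.
Read 'y': {3, 5} → {2, 3}.
Read 'y': {2, 3} → {2, 3, 5}.
Read 'x': {2, 3, 5} → {3, 4, 5}.

{3, 4, 5}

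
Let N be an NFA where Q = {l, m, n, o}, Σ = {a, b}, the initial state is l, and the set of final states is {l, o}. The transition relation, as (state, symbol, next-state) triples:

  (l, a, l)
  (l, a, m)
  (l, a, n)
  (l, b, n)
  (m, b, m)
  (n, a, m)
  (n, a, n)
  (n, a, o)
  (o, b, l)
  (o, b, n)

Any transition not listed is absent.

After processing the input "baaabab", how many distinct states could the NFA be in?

3

Start in {l}.
Read 'b': l→{n}; now {n}.
Read 'a': n→{m, n, o}; now {m, n, o}.
Read 'a': m→∅, n→{m, n, o}, o→∅; now {m, n, o}.
Read 'a': m→∅, n→{m, n, o}, o→∅; now {m, n, o}.
Read 'b': m→{m}, n→∅, o→{l, n}; now {l, m, n}.
Read 'a': l→{l, m, n}, m→∅, n→{m, n, o}; now {l, m, n, o}.
Read 'b': l→{n}, m→{m}, n→∅, o→{l, n}; now {l, m, n}.
That set has 3 states.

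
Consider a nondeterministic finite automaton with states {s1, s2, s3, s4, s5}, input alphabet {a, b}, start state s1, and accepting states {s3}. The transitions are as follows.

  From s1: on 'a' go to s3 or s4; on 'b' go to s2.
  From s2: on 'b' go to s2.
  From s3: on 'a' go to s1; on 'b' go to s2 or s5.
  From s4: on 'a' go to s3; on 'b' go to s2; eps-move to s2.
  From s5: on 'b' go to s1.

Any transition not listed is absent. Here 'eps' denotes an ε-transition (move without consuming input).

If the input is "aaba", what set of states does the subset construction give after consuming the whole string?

∅

Start in {s1}.
Read 'a': {s1} → {s2, s3, s4}.
Read 'a': {s2, s3, s4} → {s1, s3}.
Read 'b': {s1, s3} → {s2, s5}.
Read 'a': {s2, s5} → ∅.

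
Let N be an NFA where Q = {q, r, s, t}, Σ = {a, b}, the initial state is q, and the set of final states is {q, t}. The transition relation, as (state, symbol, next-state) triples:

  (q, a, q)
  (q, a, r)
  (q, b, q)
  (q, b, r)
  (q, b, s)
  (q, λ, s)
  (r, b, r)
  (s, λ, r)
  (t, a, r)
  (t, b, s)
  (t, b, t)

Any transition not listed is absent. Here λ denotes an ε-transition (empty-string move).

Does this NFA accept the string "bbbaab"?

Start: ε-closure({q}) = {q, r, s}.
Read 'b': {q, r, s} → {q, r, s}.
Read 'b': {q, r, s} → {q, r, s}.
Read 'b': {q, r, s} → {q, r, s}.
Read 'a': {q, r, s} → {q, r, s}.
Read 'a': {q, r, s} → {q, r, s}.
Read 'b': {q, r, s} → {q, r, s}.
The final set {q, r, s} contains the accepting state q.

Yes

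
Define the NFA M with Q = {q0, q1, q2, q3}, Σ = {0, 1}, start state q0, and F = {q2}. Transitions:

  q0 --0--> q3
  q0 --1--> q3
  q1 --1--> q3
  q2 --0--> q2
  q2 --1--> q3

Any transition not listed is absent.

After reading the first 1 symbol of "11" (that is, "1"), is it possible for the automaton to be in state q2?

No

Start in {q0}.
Read '1': q0→{q3}; now {q3}.
State q2 is not in {q3}.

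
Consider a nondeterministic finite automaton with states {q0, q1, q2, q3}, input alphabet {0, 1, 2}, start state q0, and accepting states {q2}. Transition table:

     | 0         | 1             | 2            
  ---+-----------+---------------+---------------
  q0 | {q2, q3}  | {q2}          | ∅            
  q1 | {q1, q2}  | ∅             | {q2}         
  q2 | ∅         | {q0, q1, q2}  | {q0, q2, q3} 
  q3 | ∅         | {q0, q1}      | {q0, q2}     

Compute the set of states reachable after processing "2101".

∅

Start in {q0}.
Read '2': {q0} → ∅.
The set is empty and remains empty for the remaining 3 symbols.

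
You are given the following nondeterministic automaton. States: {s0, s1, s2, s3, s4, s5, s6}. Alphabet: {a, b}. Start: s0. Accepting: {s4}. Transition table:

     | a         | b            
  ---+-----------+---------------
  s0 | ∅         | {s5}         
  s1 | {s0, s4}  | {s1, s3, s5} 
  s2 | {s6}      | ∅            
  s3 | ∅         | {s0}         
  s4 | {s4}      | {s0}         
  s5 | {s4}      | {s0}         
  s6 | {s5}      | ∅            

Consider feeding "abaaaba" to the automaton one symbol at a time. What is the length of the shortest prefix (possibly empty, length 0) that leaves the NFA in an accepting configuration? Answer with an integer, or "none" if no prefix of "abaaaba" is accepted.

none

Start in {s0}.
Read 'a': {s0} → ∅.
The set is empty and remains empty for the remaining 6 symbols.
No reachable set along the way intersects F.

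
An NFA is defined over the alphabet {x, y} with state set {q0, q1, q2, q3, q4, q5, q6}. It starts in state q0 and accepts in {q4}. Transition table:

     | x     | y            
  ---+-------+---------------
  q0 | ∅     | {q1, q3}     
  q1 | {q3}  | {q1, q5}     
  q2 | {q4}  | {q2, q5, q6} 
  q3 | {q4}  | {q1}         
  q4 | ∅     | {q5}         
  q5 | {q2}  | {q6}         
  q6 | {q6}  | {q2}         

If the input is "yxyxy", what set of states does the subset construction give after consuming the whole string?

{q1, q2, q5, q6}

Start in {q0}.
Read 'y': {q0} → {q1, q3}.
Read 'x': {q1, q3} → {q3, q4}.
Read 'y': {q3, q4} → {q1, q5}.
Read 'x': {q1, q5} → {q2, q3}.
Read 'y': {q2, q3} → {q1, q2, q5, q6}.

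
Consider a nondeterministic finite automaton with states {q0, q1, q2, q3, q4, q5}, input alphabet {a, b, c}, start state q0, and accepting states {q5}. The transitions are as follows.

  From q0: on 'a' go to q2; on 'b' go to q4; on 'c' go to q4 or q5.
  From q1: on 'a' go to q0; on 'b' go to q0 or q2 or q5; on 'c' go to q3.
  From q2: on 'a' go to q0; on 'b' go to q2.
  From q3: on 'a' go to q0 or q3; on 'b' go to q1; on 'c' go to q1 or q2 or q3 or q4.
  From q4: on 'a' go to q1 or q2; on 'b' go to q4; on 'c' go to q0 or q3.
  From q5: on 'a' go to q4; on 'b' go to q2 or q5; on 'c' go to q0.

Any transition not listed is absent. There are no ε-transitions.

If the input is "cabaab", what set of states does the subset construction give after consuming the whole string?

{q0, q2, q4, q5}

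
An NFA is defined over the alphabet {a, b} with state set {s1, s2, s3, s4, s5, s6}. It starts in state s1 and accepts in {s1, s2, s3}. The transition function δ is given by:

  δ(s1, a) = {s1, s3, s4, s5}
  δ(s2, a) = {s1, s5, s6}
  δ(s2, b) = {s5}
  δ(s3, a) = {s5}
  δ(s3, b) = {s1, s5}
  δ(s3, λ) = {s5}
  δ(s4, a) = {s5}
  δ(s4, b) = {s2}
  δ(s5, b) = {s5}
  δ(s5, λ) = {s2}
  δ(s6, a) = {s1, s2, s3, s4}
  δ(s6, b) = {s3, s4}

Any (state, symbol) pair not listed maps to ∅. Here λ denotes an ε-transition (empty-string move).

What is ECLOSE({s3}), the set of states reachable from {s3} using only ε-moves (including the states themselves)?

Begin with {s3}.
ε-move s3 → s5; add s5.
ε-move s5 → s2; add s2.

{s2, s3, s5}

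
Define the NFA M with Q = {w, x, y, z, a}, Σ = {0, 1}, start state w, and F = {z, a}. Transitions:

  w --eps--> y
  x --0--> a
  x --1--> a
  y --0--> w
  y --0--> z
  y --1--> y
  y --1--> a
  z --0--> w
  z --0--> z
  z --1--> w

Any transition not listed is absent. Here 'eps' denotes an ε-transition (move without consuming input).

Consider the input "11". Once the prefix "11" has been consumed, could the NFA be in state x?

Start: ε-closure({w}) = {w, y}.
Read '1': {w, y} → {y, a}.
Read '1': {y, a} → {y, a}.
State x is not in {y, a}.

No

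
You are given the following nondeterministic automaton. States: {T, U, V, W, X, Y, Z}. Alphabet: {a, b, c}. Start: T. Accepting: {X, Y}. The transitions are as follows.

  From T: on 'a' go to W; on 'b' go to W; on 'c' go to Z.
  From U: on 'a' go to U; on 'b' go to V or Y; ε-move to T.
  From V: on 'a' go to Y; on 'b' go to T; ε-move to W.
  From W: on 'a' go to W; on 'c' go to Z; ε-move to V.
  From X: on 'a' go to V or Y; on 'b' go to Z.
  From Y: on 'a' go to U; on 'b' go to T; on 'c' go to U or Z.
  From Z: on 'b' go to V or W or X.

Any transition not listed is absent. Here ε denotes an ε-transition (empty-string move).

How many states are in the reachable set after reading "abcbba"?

Start in {T}.
Read 'a': {T} → {V, W}.
Read 'b': {V, W} → {T}.
Read 'c': {T} → {Z}.
Read 'b': {Z} → {V, W, X}.
Read 'b': {V, W, X} → {T, Z}.
Read 'a': {T, Z} → {V, W}.
That set has 2 states.

2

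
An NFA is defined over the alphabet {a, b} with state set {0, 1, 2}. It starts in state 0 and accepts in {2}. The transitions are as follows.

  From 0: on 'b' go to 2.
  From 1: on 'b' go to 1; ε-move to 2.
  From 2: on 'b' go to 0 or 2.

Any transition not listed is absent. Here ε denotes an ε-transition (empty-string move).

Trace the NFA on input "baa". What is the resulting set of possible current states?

∅

Start in {0}.
Read 'b': {0} → {2}.
Read 'a': {2} → ∅.
The set is empty and remains empty for the remaining 1 symbol.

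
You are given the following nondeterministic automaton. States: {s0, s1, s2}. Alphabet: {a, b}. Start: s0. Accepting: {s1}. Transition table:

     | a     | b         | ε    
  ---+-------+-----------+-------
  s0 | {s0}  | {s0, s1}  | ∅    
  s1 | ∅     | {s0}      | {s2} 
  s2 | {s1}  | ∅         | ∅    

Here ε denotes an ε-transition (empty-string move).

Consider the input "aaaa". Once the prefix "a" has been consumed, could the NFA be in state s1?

No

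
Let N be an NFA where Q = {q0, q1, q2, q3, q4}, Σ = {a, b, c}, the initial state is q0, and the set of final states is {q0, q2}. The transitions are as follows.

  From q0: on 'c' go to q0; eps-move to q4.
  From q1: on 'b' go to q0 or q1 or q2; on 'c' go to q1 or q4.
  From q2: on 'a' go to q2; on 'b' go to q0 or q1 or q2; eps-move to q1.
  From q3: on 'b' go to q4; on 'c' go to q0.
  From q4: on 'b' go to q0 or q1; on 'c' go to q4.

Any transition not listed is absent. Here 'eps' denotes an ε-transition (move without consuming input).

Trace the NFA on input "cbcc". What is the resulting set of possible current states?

{q0, q1, q4}

Start: ε-closure({q0}) = {q0, q4}.
Read 'c': q0→{q0}, q4→{q4}; now {q0, q4}.
Read 'b': q0→∅, q4→{q0, q1}; union {q0, q1}; ε-closure = {q0, q1, q4}.
Read 'c': q0→{q0}, q1→{q1, q4}, q4→{q4}; now {q0, q1, q4}.
Read 'c': q0→{q0}, q1→{q1, q4}, q4→{q4}; now {q0, q1, q4}.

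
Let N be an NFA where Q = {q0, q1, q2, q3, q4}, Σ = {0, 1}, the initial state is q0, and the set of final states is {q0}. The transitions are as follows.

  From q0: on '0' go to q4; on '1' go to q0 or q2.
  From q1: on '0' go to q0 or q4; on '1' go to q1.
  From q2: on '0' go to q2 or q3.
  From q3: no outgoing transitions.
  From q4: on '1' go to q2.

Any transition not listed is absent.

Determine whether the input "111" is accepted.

Yes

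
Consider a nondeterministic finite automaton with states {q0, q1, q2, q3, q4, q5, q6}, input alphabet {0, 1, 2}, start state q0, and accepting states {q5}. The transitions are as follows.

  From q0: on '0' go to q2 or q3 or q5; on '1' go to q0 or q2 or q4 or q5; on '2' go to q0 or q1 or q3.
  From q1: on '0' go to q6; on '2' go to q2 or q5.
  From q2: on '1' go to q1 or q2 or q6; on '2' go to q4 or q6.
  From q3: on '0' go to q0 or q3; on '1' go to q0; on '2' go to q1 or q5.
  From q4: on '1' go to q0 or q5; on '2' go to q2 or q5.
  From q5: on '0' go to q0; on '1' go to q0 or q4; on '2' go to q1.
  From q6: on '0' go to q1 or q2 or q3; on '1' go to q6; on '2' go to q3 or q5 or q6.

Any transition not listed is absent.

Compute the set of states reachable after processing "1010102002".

Start in {q0}.
Read '1': {q0} → {q0, q2, q4, q5}.
Read '0': {q0, q2, q4, q5} → {q0, q2, q3, q5}.
Read '1': {q0, q2, q3, q5} → {q0, q1, q2, q4, q5, q6}.
Read '0': {q0, q1, q2, q4, q5, q6} → {q0, q1, q2, q3, q5, q6}.
Read '1': {q0, q1, q2, q3, q5, q6} → {q0, q1, q2, q4, q5, q6}.
Read '0': {q0, q1, q2, q4, q5, q6} → {q0, q1, q2, q3, q5, q6}.
Read '2': {q0, q1, q2, q3, q5, q6} → {q0, q1, q2, q3, q4, q5, q6}.
Read '0': {q0, q1, q2, q3, q4, q5, q6} → {q0, q1, q2, q3, q5, q6}.
Read '0': {q0, q1, q2, q3, q5, q6} → {q0, q1, q2, q3, q5, q6}.
Read '2': {q0, q1, q2, q3, q5, q6} → {q0, q1, q2, q3, q4, q5, q6}.

{q0, q1, q2, q3, q4, q5, q6}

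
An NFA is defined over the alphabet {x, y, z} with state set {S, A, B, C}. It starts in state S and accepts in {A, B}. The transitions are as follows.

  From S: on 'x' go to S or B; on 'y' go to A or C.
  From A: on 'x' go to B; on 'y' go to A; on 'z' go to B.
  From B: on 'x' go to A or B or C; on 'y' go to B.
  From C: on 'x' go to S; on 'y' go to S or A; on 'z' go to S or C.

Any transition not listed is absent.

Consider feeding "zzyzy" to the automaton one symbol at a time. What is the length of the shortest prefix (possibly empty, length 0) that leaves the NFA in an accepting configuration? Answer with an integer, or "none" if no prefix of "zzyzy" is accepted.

none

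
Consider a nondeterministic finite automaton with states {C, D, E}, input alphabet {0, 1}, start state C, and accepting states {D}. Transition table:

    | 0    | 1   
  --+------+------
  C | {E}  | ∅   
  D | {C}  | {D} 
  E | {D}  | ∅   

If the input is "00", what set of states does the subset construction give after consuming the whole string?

{D}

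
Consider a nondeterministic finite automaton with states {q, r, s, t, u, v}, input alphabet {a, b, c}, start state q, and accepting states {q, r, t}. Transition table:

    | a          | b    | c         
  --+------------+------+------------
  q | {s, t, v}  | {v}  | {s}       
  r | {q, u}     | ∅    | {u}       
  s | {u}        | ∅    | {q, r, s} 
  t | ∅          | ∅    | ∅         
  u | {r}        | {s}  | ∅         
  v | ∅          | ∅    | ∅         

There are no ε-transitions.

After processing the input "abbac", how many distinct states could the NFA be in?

0

Start in {q}.
Read 'a': q→{s, t, v}; now {s, t, v}.
Read 'b': s→∅, t→∅, v→∅; now ∅.
The set is empty and remains empty for the remaining 3 symbols.
That set has 0 states.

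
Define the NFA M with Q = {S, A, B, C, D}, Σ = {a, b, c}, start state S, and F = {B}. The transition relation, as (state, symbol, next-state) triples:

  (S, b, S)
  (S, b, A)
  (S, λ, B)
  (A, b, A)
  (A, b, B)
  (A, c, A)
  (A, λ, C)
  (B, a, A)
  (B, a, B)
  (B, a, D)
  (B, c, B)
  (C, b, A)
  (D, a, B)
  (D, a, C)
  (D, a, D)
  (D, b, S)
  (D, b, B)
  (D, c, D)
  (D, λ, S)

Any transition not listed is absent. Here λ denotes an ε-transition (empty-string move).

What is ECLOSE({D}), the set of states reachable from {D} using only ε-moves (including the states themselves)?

{S, B, D}

Begin with {D}.
ε-move D → S; add S.
ε-move S → B; add B.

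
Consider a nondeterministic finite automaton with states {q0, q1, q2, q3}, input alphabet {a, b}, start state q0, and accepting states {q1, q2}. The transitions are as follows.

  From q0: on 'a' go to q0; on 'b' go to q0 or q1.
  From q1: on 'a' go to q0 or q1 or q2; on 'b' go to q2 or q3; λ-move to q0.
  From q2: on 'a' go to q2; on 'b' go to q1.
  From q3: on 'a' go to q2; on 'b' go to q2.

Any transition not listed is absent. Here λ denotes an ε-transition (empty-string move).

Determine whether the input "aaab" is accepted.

Start in {q0}.
Read 'a': {q0} → {q0}.
Read 'a': {q0} → {q0}.
Read 'a': {q0} → {q0}.
Read 'b': {q0} → {q0, q1}.
The final set {q0, q1} contains the accepting state q1.

Yes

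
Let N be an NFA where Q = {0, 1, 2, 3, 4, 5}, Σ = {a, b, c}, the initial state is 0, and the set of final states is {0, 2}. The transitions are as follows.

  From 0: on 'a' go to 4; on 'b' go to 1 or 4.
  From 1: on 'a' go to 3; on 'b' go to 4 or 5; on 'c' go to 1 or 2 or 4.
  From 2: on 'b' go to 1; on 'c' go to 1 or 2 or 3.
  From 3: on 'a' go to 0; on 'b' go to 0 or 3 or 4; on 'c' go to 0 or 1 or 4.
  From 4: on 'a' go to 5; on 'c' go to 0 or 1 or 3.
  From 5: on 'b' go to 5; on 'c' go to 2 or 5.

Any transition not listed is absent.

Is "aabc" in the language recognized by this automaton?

Yes

Start in {0}.
Read 'a': {0} → {4}.
Read 'a': {4} → {5}.
Read 'b': {5} → {5}.
Read 'c': {5} → {2, 5}.
The final set {2, 5} contains the accepting state 2.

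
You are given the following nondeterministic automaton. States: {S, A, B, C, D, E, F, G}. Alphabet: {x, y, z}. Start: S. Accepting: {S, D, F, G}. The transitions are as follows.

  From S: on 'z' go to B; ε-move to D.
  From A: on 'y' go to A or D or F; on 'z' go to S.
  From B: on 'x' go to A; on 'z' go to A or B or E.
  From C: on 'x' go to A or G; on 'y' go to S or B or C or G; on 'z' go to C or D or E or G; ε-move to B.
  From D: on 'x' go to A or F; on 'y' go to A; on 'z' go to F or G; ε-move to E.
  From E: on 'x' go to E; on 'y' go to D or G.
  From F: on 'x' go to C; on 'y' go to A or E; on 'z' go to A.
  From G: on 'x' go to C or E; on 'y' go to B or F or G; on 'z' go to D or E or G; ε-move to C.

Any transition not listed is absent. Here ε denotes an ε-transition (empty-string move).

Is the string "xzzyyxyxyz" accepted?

Yes

Start: ε-closure({S}) = {S, D, E}.
Read 'x': S→∅, D→{A, F}, E→{E}; now {A, E, F}.
Read 'z': A→{S}, E→∅, F→{A}; union {S, A}; ε-closure = {S, A, D, E}.
Read 'z': S→{B}, A→{S}, D→{F, G}, E→∅; union {S, B, F, G}; ε-closure = {S, B, C, D, E, F, G}.
Read 'y': S→∅, B→∅, C→{S, B, C, G}, D→{A}, E→{D, G}, F→{A, E}, G→{B, F, G}; now {S, A, B, C, D, E, F, G}.
Read 'y': S→∅, A→{A, D, F}, B→∅, C→{S, B, C, G}, D→{A}, E→{D, G}, F→{A, E}, G→{B, F, G}; now {S, A, B, C, D, E, F, G}.
Read 'x': S→∅, A→∅, B→{A}, C→{A, G}, D→{A, F}, E→{E}, F→{C}, G→{C, E}; union {A, C, E, F, G}; ε-closure = {A, B, C, E, F, G}.
Read 'y': A→{A, D, F}, B→∅, C→{S, B, C, G}, E→{D, G}, F→{A, E}, G→{B, F, G}; now {S, A, B, C, D, E, F, G}.
Read 'x': S→∅, A→∅, B→{A}, C→{A, G}, D→{A, F}, E→{E}, F→{C}, G→{C, E}; union {A, C, E, F, G}; ε-closure = {A, B, C, E, F, G}.
Read 'y': A→{A, D, F}, B→∅, C→{S, B, C, G}, E→{D, G}, F→{A, E}, G→{B, F, G}; now {S, A, B, C, D, E, F, G}.
Read 'z': S→{B}, A→{S}, B→{A, B, E}, C→{C, D, E, G}, D→{F, G}, E→∅, F→{A}, G→{D, E, G}; now {S, A, B, C, D, E, F, G}.
The final set {S, A, B, C, D, E, F, G} contains the accepting states S, D, F, G.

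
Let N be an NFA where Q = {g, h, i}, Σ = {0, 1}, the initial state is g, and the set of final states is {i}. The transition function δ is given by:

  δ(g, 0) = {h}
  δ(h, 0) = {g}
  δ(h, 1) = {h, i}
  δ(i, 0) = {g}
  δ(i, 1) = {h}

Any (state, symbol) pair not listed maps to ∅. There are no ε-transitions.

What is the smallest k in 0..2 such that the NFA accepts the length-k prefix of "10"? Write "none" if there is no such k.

Start in {g}.
Read '1': g→∅; now ∅.
The set is empty and remains empty for the remaining 1 symbol.
No reachable set along the way intersects F.

none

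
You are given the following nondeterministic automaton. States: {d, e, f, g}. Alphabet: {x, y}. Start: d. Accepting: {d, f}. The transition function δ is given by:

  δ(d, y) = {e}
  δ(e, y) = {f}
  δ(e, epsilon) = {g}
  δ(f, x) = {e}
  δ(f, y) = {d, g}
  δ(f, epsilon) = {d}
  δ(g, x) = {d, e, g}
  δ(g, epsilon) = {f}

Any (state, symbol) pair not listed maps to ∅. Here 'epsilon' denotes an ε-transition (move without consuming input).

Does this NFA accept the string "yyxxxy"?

Yes

Start in {d}.
Read 'y': d→{e}; union {e}; ε-closure = {d, e, f, g}.
Read 'y': d→{e}, e→{f}, f→{d, g}, g→∅; now {d, e, f, g}.
Read 'x': d→∅, e→∅, f→{e}, g→{d, e, g}; union {d, e, g}; ε-closure = {d, e, f, g}.
Read 'x': d→∅, e→∅, f→{e}, g→{d, e, g}; union {d, e, g}; ε-closure = {d, e, f, g}.
Read 'x': d→∅, e→∅, f→{e}, g→{d, e, g}; union {d, e, g}; ε-closure = {d, e, f, g}.
Read 'y': d→{e}, e→{f}, f→{d, g}, g→∅; now {d, e, f, g}.
The final set {d, e, f, g} contains the accepting states d, f.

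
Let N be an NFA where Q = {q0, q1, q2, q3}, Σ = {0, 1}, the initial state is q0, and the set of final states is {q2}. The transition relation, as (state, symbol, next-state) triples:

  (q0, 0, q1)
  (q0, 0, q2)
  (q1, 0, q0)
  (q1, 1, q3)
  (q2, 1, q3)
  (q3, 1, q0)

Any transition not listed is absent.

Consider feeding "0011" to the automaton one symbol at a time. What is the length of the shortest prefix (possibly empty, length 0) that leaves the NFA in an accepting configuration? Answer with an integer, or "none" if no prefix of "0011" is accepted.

Start in {q0}.
Read '0': q0→{q1, q2}; now {q1, q2}.
None of the earlier sets intersect F, but {q1, q2} does.

1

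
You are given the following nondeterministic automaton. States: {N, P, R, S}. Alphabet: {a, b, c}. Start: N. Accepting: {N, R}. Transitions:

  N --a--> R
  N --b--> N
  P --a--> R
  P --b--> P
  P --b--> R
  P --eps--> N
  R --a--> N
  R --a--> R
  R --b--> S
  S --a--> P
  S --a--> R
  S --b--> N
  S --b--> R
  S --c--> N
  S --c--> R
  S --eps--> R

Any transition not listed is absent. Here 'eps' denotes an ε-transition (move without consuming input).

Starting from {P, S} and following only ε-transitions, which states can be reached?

{N, P, R, S}

Begin with {P, S}.
ε-move P → N; add N.
ε-move S → R; add R.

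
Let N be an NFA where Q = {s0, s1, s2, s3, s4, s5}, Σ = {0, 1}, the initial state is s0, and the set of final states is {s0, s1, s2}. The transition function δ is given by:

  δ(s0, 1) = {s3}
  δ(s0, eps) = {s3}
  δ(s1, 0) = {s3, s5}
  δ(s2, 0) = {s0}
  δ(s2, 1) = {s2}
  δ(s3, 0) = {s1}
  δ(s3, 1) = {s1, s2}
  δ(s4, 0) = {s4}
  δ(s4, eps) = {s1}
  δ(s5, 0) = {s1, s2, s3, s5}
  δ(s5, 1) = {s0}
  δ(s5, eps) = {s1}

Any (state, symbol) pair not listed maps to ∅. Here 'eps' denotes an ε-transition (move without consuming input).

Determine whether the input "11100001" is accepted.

Yes

Start: ε-closure({s0}) = {s0, s3}.
Read '1': {s0, s3} → {s1, s2, s3}.
Read '1': {s1, s2, s3} → {s1, s2}.
Read '1': {s1, s2} → {s2}.
Read '0': {s2} → {s0, s3}.
Read '0': {s0, s3} → {s1}.
Read '0': {s1} → {s1, s3, s5}.
Read '0': {s1, s3, s5} → {s1, s2, s3, s5}.
Read '1': {s1, s2, s3, s5} → {s0, s1, s2, s3}.
The final set {s0, s1, s2, s3} contains the accepting states s0, s1, s2.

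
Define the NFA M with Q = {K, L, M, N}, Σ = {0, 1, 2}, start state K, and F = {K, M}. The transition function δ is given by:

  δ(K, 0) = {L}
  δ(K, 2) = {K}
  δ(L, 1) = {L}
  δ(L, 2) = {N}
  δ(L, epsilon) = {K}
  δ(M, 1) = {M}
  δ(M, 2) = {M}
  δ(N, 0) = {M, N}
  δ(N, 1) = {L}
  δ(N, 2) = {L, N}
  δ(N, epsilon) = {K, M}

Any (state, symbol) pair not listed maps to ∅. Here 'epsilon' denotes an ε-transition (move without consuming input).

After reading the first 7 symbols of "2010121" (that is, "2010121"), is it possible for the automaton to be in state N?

No

Start in {K}.
Read '2': K→{K}; now {K}.
Read '0': K→{L}; union {L}; ε-closure = {K, L}.
Read '1': K→∅, L→{L}; union {L}; ε-closure = {K, L}.
Read '0': K→{L}, L→∅; union {L}; ε-closure = {K, L}.
Read '1': K→∅, L→{L}; union {L}; ε-closure = {K, L}.
Read '2': K→{K}, L→{N}; union {K, N}; ε-closure = {K, M, N}.
Read '1': K→∅, M→{M}, N→{L}; union {L, M}; ε-closure = {K, L, M}.
State N is not in {K, L, M}.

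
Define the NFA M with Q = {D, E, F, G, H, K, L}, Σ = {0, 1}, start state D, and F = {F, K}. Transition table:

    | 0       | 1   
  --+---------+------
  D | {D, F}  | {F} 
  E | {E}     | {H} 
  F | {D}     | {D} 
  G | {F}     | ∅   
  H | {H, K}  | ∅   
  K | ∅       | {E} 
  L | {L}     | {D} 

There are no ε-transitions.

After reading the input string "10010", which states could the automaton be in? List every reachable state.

{D, F}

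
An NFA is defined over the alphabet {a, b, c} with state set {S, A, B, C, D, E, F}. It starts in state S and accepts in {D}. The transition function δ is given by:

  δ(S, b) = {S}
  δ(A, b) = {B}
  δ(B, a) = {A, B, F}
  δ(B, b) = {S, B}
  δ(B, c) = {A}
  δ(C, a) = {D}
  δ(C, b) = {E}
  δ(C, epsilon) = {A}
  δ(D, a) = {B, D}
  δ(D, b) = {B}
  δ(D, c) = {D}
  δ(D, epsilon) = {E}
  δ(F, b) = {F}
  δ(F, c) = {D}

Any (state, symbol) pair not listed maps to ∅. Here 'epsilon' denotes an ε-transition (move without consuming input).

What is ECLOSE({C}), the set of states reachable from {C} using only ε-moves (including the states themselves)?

Begin with {C}.
ε-move C → A; add A.

{A, C}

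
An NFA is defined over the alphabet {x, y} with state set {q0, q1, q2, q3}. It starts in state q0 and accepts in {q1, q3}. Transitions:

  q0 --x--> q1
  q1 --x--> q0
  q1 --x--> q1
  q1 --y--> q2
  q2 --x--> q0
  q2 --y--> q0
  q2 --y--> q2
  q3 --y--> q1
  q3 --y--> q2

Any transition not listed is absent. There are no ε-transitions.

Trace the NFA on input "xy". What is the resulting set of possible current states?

{q2}

Start in {q0}.
Read 'x': q0→{q1}; now {q1}.
Read 'y': q1→{q2}; now {q2}.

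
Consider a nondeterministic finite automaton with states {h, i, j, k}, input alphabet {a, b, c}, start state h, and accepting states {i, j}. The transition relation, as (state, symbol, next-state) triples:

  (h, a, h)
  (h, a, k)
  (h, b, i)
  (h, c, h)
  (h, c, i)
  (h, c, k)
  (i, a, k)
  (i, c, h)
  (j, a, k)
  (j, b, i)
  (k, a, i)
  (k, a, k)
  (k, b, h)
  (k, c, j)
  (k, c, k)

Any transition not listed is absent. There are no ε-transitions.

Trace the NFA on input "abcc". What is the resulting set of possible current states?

Start in {h}.
Read 'a': h→{h, k}; now {h, k}.
Read 'b': h→{i}, k→{h}; now {h, i}.
Read 'c': h→{h, i, k}, i→{h}; now {h, i, k}.
Read 'c': h→{h, i, k}, i→{h}, k→{j, k}; now {h, i, j, k}.

{h, i, j, k}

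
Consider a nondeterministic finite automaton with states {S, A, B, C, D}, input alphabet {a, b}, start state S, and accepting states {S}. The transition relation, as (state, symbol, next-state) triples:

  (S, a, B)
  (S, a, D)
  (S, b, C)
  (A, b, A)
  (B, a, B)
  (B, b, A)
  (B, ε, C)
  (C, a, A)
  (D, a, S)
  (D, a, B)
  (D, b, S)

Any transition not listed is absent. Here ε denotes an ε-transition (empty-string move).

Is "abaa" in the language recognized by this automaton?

Yes

Start in {S}.
Read 'a': {S} → {B, C, D}.
Read 'b': {B, C, D} → {S, A}.
Read 'a': {S, A} → {B, C, D}.
Read 'a': {B, C, D} → {S, A, B, C}.
The final set {S, A, B, C} contains the accepting state S.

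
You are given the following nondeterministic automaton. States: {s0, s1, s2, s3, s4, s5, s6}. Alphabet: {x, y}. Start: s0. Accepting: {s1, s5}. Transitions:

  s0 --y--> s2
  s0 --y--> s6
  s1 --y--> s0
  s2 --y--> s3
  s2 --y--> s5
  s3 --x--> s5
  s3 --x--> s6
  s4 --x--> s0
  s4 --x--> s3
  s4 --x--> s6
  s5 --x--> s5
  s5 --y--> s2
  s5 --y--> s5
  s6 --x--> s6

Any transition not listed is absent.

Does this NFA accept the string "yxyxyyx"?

No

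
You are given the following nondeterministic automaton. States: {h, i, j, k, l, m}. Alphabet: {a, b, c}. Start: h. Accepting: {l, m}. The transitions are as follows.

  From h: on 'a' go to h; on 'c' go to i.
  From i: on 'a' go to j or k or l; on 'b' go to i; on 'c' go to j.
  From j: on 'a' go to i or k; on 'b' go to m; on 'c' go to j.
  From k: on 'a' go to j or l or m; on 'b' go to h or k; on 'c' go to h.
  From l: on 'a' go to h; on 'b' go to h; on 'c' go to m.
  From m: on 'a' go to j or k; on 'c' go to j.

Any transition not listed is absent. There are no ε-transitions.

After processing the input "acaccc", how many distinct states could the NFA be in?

1

Start in {h}.
Read 'a': {h} → {h}.
Read 'c': {h} → {i}.
Read 'a': {i} → {j, k, l}.
Read 'c': {j, k, l} → {h, j, m}.
Read 'c': {h, j, m} → {i, j}.
Read 'c': {i, j} → {j}.
That set has 1 state.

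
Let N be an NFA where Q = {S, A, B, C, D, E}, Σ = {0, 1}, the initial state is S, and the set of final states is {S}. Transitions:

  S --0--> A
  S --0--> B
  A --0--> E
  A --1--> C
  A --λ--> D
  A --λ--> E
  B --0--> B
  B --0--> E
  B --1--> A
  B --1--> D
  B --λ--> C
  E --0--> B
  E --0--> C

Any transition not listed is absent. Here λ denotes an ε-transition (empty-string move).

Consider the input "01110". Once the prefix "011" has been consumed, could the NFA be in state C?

Yes

Start in {S}.
Read '0': {S} → {A, B, C, D, E}.
Read '1': {A, B, C, D, E} → {A, C, D, E}.
Read '1': {A, C, D, E} → {C}.
State C is in {C}.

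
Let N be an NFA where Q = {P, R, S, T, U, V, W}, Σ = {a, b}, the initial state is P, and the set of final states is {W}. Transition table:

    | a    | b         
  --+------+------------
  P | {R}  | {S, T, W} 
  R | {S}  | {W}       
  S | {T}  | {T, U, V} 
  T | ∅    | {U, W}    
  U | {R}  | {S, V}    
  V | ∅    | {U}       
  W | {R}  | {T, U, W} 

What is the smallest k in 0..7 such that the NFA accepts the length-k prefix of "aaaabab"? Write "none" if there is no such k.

Start in {P}.
Read 'a': {P} → {R}.
Read 'a': {R} → {S}.
Read 'a': {S} → {T}.
Read 'a': {T} → ∅.
The set is empty and remains empty for the remaining 3 symbols.
No reachable set along the way intersects F.

none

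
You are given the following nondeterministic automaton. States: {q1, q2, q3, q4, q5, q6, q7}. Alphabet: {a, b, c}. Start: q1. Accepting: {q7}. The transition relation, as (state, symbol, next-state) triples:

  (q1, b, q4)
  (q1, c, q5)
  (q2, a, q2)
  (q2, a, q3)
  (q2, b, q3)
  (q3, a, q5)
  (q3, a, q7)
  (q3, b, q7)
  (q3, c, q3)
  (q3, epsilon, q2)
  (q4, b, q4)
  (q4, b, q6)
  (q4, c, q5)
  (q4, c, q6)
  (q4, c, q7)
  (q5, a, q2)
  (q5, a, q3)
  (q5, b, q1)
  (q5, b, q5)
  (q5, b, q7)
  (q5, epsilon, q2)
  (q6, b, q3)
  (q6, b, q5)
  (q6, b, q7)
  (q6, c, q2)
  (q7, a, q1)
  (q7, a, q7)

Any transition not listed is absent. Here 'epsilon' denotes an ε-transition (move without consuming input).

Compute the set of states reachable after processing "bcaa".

{q1, q2, q3, q5, q7}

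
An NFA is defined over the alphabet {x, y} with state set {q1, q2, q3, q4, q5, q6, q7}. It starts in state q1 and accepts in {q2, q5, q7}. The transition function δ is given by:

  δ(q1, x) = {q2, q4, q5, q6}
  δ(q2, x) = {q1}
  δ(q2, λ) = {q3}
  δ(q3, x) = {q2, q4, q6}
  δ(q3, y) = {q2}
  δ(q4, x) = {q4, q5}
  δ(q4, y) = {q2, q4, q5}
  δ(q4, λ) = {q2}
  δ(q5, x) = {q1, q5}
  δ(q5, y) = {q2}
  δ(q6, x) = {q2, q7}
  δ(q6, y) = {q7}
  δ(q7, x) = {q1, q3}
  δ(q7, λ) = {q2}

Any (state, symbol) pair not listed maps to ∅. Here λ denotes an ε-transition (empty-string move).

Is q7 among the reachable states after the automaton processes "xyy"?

No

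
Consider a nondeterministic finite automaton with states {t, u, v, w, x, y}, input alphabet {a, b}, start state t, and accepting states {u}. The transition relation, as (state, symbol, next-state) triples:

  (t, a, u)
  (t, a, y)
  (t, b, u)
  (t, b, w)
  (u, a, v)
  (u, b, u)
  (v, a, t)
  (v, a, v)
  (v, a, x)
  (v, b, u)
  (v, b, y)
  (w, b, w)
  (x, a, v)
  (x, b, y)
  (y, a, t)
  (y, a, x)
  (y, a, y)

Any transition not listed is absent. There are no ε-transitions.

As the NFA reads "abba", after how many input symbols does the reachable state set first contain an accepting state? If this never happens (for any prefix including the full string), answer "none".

1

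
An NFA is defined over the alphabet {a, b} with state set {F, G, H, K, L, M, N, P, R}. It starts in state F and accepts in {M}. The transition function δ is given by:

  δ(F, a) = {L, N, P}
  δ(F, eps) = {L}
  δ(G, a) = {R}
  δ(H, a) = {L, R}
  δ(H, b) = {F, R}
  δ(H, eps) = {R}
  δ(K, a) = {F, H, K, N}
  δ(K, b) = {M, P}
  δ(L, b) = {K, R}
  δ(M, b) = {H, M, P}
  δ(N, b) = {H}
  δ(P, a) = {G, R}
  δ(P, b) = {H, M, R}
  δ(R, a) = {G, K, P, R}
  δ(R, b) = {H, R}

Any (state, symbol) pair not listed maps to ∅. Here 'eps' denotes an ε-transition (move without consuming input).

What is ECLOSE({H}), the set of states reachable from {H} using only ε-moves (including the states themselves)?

{H, R}

Begin with {H}.
ε-move H → R; add R.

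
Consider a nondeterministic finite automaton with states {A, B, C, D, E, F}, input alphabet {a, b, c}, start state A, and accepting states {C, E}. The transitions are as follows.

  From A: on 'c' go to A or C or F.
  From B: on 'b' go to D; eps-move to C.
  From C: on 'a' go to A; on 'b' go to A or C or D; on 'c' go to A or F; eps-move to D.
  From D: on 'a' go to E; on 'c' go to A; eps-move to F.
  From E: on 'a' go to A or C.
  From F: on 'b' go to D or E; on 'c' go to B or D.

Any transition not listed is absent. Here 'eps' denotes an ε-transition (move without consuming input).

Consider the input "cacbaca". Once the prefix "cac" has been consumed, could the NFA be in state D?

Yes

Start in {A}.
Read 'c': {A} → {A, C, D, F}.
Read 'a': {A, C, D, F} → {A, E}.
Read 'c': {A, E} → {A, C, D, F}.
State D is in {A, C, D, F}.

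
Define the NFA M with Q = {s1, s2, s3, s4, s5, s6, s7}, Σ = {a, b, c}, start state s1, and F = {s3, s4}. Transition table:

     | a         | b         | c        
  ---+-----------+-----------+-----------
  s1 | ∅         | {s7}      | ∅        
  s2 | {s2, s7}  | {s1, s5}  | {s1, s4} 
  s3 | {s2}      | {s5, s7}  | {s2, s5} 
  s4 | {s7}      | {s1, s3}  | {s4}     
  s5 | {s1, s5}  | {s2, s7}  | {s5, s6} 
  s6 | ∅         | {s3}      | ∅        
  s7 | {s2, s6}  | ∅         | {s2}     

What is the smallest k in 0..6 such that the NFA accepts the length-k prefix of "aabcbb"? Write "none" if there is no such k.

none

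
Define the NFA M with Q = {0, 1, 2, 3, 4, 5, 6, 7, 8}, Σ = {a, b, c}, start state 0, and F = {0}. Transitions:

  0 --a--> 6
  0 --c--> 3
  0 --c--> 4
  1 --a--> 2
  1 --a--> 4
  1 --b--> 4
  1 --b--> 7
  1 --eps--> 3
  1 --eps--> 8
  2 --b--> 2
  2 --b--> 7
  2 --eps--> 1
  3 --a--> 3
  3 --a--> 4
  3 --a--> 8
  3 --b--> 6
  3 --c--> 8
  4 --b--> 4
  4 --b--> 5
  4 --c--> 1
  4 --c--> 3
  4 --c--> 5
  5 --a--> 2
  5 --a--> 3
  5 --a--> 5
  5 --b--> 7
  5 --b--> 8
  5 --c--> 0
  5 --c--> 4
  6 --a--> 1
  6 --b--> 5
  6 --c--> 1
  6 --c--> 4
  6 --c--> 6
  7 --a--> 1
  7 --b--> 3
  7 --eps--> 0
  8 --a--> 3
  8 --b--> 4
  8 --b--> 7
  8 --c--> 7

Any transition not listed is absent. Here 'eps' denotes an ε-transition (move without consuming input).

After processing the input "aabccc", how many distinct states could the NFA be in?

8

Start in {0}.
Read 'a': 0→{6}; now {6}.
Read 'a': 6→{1}; union {1}; ε-closure = {1, 3, 8}.
Read 'b': 1→{4, 7}, 3→{6}, 8→{4, 7}; union {4, 6, 7}; ε-closure = {0, 4, 6, 7}.
Read 'c': 0→{3, 4}, 4→{1, 3, 5}, 6→{1, 4, 6}, 7→∅; union {1, 3, 4, 5, 6}; ε-closure = {1, 3, 4, 5, 6, 8}.
Read 'c': 1→∅, 3→{8}, 4→{1, 3, 5}, 5→{0, 4}, 6→{1, 4, 6}, 8→{7}; now {0, 1, 3, 4, 5, 6, 7, 8}.
Read 'c': 0→{3, 4}, 1→∅, 3→{8}, 4→{1, 3, 5}, 5→{0, 4}, 6→{1, 4, 6}, 7→∅, 8→{7}; now {0, 1, 3, 4, 5, 6, 7, 8}.
That set has 8 states.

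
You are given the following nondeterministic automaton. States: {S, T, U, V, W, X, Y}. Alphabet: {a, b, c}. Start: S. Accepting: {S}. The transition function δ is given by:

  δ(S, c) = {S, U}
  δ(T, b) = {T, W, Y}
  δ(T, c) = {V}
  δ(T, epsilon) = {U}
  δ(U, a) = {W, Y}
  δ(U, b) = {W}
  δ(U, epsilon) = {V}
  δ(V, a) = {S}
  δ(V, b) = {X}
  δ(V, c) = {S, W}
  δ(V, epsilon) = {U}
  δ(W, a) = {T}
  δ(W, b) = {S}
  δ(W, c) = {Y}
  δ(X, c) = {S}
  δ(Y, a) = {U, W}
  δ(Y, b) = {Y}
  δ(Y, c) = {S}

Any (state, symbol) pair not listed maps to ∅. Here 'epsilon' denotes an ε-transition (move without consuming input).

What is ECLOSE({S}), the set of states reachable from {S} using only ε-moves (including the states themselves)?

Begin with {S}.
No ε-moves leave this set, so the closure equals the set itself.

{S}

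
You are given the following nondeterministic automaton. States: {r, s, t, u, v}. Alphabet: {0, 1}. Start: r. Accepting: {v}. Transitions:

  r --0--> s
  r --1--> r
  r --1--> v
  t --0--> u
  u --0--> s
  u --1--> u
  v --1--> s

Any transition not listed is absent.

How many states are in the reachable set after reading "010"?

0

Start in {r}.
Read '0': r→{s}; now {s}.
Read '1': s→∅; now ∅.
The set is empty and remains empty for the remaining 1 symbol.
That set has 0 states.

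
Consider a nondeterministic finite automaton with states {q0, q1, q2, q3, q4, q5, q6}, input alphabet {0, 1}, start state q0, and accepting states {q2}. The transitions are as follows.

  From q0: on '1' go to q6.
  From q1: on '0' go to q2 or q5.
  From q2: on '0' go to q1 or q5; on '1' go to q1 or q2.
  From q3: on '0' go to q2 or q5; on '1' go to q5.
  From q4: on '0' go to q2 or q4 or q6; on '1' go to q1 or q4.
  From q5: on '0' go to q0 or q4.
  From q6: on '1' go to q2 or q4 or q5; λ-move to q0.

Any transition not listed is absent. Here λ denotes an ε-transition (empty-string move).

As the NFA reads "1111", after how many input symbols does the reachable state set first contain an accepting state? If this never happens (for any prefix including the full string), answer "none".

Start in {q0}.
Read '1': q0→{q6}; union {q6}; ε-closure = {q0, q6}.
Read '1': q0→{q6}, q6→{q2, q4, q5}; union {q2, q4, q5, q6}; ε-closure = {q0, q2, q4, q5, q6}.
None of the earlier sets intersect F, but {q0, q2, q4, q5, q6} does.

2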